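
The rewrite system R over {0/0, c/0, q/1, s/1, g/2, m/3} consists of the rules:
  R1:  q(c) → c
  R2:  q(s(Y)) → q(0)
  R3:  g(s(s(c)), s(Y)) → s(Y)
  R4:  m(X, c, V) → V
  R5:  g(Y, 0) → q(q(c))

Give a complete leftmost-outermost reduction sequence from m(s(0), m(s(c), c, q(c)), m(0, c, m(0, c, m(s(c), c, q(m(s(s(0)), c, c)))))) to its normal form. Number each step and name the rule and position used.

c

1. m(s(0), m(s(c), c, q(c)), m(0, c, m(0, c, m(s(c), c, q(m(s(s(0)), c, c))))))  →  m(s(0), q(c), m(0, c, m(0, c, m(s(c), c, q(m(s(s(0)), c, c))))))   [R4 at 2]
2. m(s(0), q(c), m(0, c, m(0, c, m(s(c), c, q(m(s(s(0)), c, c))))))  →  m(s(0), c, m(0, c, m(0, c, m(s(c), c, q(m(s(s(0)), c, c))))))   [R1 at 2]
3. m(s(0), c, m(0, c, m(0, c, m(s(c), c, q(m(s(s(0)), c, c))))))  →  m(0, c, m(0, c, m(s(c), c, q(m(s(s(0)), c, c)))))   [R4 at ε]
4. m(0, c, m(0, c, m(s(c), c, q(m(s(s(0)), c, c)))))  →  m(0, c, m(s(c), c, q(m(s(s(0)), c, c))))   [R4 at ε]
5. m(0, c, m(s(c), c, q(m(s(s(0)), c, c))))  →  m(s(c), c, q(m(s(s(0)), c, c)))   [R4 at ε]
6. m(s(c), c, q(m(s(s(0)), c, c)))  →  q(m(s(s(0)), c, c))   [R4 at ε]
7. q(m(s(s(0)), c, c))  →  q(c)   [R4 at 1]
8. q(c)  →  c   [R1 at ε]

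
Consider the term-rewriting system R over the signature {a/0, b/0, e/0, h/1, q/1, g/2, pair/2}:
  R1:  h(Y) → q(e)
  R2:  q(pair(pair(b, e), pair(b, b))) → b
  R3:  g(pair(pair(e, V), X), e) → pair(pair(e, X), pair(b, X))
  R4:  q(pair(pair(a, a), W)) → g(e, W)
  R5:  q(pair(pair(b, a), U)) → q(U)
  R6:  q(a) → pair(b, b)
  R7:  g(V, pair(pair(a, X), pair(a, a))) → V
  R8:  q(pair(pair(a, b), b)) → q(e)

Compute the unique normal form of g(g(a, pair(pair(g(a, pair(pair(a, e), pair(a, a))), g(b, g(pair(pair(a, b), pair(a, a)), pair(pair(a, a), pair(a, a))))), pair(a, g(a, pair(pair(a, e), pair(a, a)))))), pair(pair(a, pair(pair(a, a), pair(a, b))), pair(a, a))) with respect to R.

1. g(g(a, pair(pair(g(a, pair(pair(a, e), pair(a, a))), g(b, g(pair(pair(a, b), pair(a, a)), pair(pair(a, a), pair(a, a))))), pair(a, g(a, pair(pair(a, e), pair(a, a)))))), pair(pair(a, pair(pair(a, a), pair(a, b))), pair(a, a)))  →  g(a, pair(pair(g(a, pair(pair(a, e), pair(a, a))), g(b, g(pair(pair(a, b), pair(a, a)), pair(pair(a, a), pair(a, a))))), pair(a, g(a, pair(pair(a, e), pair(a, a))))))   [R7 at ε]
2. g(a, pair(pair(g(a, pair(pair(a, e), pair(a, a))), g(b, g(pair(pair(a, b), pair(a, a)), pair(pair(a, a), pair(a, a))))), pair(a, g(a, pair(pair(a, e), pair(a, a))))))  →  g(a, pair(pair(a, g(b, g(pair(pair(a, b), pair(a, a)), pair(pair(a, a), pair(a, a))))), pair(a, g(a, pair(pair(a, e), pair(a, a))))))   [R7 at 2.1.1]
3. g(a, pair(pair(a, g(b, g(pair(pair(a, b), pair(a, a)), pair(pair(a, a), pair(a, a))))), pair(a, g(a, pair(pair(a, e), pair(a, a))))))  →  g(a, pair(pair(a, g(b, pair(pair(a, b), pair(a, a)))), pair(a, g(a, pair(pair(a, e), pair(a, a))))))   [R7 at 2.1.2.2]
4. g(a, pair(pair(a, g(b, pair(pair(a, b), pair(a, a)))), pair(a, g(a, pair(pair(a, e), pair(a, a))))))  →  g(a, pair(pair(a, b), pair(a, g(a, pair(pair(a, e), pair(a, a))))))   [R7 at 2.1.2]
5. g(a, pair(pair(a, b), pair(a, g(a, pair(pair(a, e), pair(a, a))))))  →  g(a, pair(pair(a, b), pair(a, a)))   [R7 at 2.2.2]
6. g(a, pair(pair(a, b), pair(a, a)))  →  a   [R7 at ε]

a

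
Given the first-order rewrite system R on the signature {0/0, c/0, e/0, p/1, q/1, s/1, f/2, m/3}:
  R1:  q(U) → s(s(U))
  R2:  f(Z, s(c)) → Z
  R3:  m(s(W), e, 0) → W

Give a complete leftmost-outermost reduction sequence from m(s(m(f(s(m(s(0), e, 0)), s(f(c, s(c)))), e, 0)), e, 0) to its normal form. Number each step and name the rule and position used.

0

1. m(s(m(f(s(m(s(0), e, 0)), s(f(c, s(c)))), e, 0)), e, 0)  →  m(f(s(m(s(0), e, 0)), s(f(c, s(c)))), e, 0)   [R3 at ε]
2. m(f(s(m(s(0), e, 0)), s(f(c, s(c)))), e, 0)  →  m(f(s(0), s(f(c, s(c)))), e, 0)   [R3 at 1.1.1]
3. m(f(s(0), s(f(c, s(c)))), e, 0)  →  m(f(s(0), s(c)), e, 0)   [R2 at 1.2.1]
4. m(f(s(0), s(c)), e, 0)  →  m(s(0), e, 0)   [R2 at 1]
5. m(s(0), e, 0)  →  0   [R3 at ε]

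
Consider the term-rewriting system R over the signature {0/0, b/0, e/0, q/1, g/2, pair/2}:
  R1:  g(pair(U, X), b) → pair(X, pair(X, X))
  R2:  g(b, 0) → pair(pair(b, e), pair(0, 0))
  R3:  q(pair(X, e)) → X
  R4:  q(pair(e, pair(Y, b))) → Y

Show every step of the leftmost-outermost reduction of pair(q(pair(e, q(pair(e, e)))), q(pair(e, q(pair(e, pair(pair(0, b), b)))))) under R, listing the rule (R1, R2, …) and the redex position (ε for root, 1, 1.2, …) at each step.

pair(e, 0)

1. pair(q(pair(e, q(pair(e, e)))), q(pair(e, q(pair(e, pair(pair(0, b), b))))))  →  pair(q(pair(e, e)), q(pair(e, q(pair(e, pair(pair(0, b), b))))))   [R3 at 1.1.2]
2. pair(q(pair(e, e)), q(pair(e, q(pair(e, pair(pair(0, b), b))))))  →  pair(e, q(pair(e, q(pair(e, pair(pair(0, b), b))))))   [R3 at 1]
3. pair(e, q(pair(e, q(pair(e, pair(pair(0, b), b))))))  →  pair(e, q(pair(e, pair(0, b))))   [R4 at 2.1.2]
4. pair(e, q(pair(e, pair(0, b))))  →  pair(e, 0)   [R4 at 2]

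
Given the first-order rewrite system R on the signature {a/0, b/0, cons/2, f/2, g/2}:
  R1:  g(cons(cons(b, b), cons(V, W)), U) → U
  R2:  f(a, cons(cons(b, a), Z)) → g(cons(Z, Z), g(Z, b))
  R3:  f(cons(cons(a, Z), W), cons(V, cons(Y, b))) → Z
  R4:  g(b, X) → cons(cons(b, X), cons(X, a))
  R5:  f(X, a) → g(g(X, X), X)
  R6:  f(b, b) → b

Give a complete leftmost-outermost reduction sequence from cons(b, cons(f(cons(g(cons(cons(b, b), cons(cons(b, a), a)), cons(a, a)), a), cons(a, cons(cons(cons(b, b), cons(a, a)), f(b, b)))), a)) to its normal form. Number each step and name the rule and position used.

cons(b, cons(a, a))

1. cons(b, cons(f(cons(g(cons(cons(b, b), cons(cons(b, a), a)), cons(a, a)), a), cons(a, cons(cons(cons(b, b), cons(a, a)), f(b, b)))), a))  →  cons(b, cons(f(cons(cons(a, a), a), cons(a, cons(cons(cons(b, b), cons(a, a)), f(b, b)))), a))   [R1 at 2.1.1.1]
2. cons(b, cons(f(cons(cons(a, a), a), cons(a, cons(cons(cons(b, b), cons(a, a)), f(b, b)))), a))  →  cons(b, cons(f(cons(cons(a, a), a), cons(a, cons(cons(cons(b, b), cons(a, a)), b))), a))   [R6 at 2.1.2.2.2]
3. cons(b, cons(f(cons(cons(a, a), a), cons(a, cons(cons(cons(b, b), cons(a, a)), b))), a))  →  cons(b, cons(a, a))   [R3 at 2.1]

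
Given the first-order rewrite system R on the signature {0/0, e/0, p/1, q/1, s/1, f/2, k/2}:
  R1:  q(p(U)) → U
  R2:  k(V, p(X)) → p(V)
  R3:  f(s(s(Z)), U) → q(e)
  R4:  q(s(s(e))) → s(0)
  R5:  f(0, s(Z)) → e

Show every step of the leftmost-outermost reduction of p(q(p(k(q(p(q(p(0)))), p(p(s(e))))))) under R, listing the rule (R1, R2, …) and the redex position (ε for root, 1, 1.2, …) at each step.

1. p(q(p(k(q(p(q(p(0)))), p(p(s(e)))))))  →  p(k(q(p(q(p(0)))), p(p(s(e)))))   [R1 at 1]
2. p(k(q(p(q(p(0)))), p(p(s(e)))))  →  p(p(q(p(q(p(0))))))   [R2 at 1]
3. p(p(q(p(q(p(0))))))  →  p(p(q(p(0))))   [R1 at 1.1]
4. p(p(q(p(0))))  →  p(p(0))   [R1 at 1.1]

p(p(0))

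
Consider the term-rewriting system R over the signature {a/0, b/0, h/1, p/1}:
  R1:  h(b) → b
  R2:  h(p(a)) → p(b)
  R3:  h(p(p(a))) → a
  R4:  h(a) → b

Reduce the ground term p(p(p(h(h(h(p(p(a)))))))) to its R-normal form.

p(p(p(b)))

1. p(p(p(h(h(h(p(p(a))))))))  →  p(p(p(h(h(a)))))   [R3 at 1.1.1.1.1]
2. p(p(p(h(h(a)))))  →  p(p(p(h(b))))   [R4 at 1.1.1.1]
3. p(p(p(h(b))))  →  p(p(p(b)))   [R1 at 1.1.1]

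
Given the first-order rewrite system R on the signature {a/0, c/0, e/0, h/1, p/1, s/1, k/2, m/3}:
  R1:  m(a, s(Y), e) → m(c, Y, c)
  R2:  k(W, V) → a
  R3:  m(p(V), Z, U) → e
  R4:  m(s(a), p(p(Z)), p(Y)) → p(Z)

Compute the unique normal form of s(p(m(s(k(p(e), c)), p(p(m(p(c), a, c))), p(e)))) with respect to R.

s(p(p(e)))

1. s(p(m(s(k(p(e), c)), p(p(m(p(c), a, c))), p(e))))  →  s(p(m(s(a), p(p(m(p(c), a, c))), p(e))))   [R2 at 1.1.1.1]
2. s(p(m(s(a), p(p(m(p(c), a, c))), p(e))))  →  s(p(p(m(p(c), a, c))))   [R4 at 1.1]
3. s(p(p(m(p(c), a, c))))  →  s(p(p(e)))   [R3 at 1.1.1]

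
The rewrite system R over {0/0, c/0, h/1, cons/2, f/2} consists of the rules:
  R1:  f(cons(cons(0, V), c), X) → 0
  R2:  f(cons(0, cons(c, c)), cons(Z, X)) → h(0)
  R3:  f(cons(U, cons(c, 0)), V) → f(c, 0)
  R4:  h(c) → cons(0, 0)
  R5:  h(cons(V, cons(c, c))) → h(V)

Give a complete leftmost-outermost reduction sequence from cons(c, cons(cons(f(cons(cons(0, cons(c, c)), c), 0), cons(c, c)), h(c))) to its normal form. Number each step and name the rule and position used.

1. cons(c, cons(cons(f(cons(cons(0, cons(c, c)), c), 0), cons(c, c)), h(c)))  →  cons(c, cons(cons(0, cons(c, c)), h(c)))   [R1 at 2.1.1]
2. cons(c, cons(cons(0, cons(c, c)), h(c)))  →  cons(c, cons(cons(0, cons(c, c)), cons(0, 0)))   [R4 at 2.2]

cons(c, cons(cons(0, cons(c, c)), cons(0, 0)))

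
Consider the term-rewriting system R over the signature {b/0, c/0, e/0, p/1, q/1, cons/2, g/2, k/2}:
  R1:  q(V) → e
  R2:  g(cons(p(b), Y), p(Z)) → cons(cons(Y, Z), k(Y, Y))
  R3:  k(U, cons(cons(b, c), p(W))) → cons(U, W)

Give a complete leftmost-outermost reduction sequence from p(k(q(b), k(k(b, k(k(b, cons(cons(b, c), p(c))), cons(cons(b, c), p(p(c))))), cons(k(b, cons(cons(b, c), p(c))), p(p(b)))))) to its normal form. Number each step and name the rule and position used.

p(cons(e, b))

1. p(k(q(b), k(k(b, k(k(b, cons(cons(b, c), p(c))), cons(cons(b, c), p(p(c))))), cons(k(b, cons(cons(b, c), p(c))), p(p(b))))))  →  p(k(e, k(k(b, k(k(b, cons(cons(b, c), p(c))), cons(cons(b, c), p(p(c))))), cons(k(b, cons(cons(b, c), p(c))), p(p(b))))))   [R1 at 1.1]
2. p(k(e, k(k(b, k(k(b, cons(cons(b, c), p(c))), cons(cons(b, c), p(p(c))))), cons(k(b, cons(cons(b, c), p(c))), p(p(b))))))  →  p(k(e, k(k(b, cons(k(b, cons(cons(b, c), p(c))), p(c))), cons(k(b, cons(cons(b, c), p(c))), p(p(b))))))   [R3 at 1.2.1.2]
3. p(k(e, k(k(b, cons(k(b, cons(cons(b, c), p(c))), p(c))), cons(k(b, cons(cons(b, c), p(c))), p(p(b))))))  →  p(k(e, k(k(b, cons(cons(b, c), p(c))), cons(k(b, cons(cons(b, c), p(c))), p(p(b))))))   [R3 at 1.2.1.2.1]
4. p(k(e, k(k(b, cons(cons(b, c), p(c))), cons(k(b, cons(cons(b, c), p(c))), p(p(b))))))  →  p(k(e, k(cons(b, c), cons(k(b, cons(cons(b, c), p(c))), p(p(b))))))   [R3 at 1.2.1]
5. p(k(e, k(cons(b, c), cons(k(b, cons(cons(b, c), p(c))), p(p(b))))))  →  p(k(e, k(cons(b, c), cons(cons(b, c), p(p(b))))))   [R3 at 1.2.2.1]
6. p(k(e, k(cons(b, c), cons(cons(b, c), p(p(b))))))  →  p(k(e, cons(cons(b, c), p(b))))   [R3 at 1.2]
7. p(k(e, cons(cons(b, c), p(b))))  →  p(cons(e, b))   [R3 at 1]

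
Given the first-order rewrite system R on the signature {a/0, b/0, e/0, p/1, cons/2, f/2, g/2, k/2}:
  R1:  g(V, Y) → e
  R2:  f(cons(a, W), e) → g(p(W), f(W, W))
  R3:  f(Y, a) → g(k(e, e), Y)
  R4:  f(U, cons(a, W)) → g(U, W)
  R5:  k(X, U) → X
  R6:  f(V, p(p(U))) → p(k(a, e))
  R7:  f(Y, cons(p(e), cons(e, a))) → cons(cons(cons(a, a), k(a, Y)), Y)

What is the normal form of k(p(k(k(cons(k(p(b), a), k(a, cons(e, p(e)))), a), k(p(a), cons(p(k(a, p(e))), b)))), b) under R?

1. k(p(k(k(cons(k(p(b), a), k(a, cons(e, p(e)))), a), k(p(a), cons(p(k(a, p(e))), b)))), b)  →  p(k(k(cons(k(p(b), a), k(a, cons(e, p(e)))), a), k(p(a), cons(p(k(a, p(e))), b))))   [R5 at ε]
2. p(k(k(cons(k(p(b), a), k(a, cons(e, p(e)))), a), k(p(a), cons(p(k(a, p(e))), b))))  →  p(k(cons(k(p(b), a), k(a, cons(e, p(e)))), a))   [R5 at 1]
3. p(k(cons(k(p(b), a), k(a, cons(e, p(e)))), a))  →  p(cons(k(p(b), a), k(a, cons(e, p(e)))))   [R5 at 1]
4. p(cons(k(p(b), a), k(a, cons(e, p(e)))))  →  p(cons(p(b), k(a, cons(e, p(e)))))   [R5 at 1.1]
5. p(cons(p(b), k(a, cons(e, p(e)))))  →  p(cons(p(b), a))   [R5 at 1.2]

p(cons(p(b), a))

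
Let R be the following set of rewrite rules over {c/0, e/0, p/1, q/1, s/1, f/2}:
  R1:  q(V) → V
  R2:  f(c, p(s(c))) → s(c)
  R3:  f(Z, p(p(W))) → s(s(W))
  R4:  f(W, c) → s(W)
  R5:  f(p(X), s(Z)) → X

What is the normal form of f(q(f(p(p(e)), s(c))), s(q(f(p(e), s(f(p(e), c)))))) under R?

1. f(q(f(p(p(e)), s(c))), s(q(f(p(e), s(f(p(e), c))))))  →  f(f(p(p(e)), s(c)), s(q(f(p(e), s(f(p(e), c))))))   [R1 at 1]
2. f(f(p(p(e)), s(c)), s(q(f(p(e), s(f(p(e), c))))))  →  f(p(e), s(q(f(p(e), s(f(p(e), c))))))   [R5 at 1]
3. f(p(e), s(q(f(p(e), s(f(p(e), c))))))  →  e   [R5 at ε]

e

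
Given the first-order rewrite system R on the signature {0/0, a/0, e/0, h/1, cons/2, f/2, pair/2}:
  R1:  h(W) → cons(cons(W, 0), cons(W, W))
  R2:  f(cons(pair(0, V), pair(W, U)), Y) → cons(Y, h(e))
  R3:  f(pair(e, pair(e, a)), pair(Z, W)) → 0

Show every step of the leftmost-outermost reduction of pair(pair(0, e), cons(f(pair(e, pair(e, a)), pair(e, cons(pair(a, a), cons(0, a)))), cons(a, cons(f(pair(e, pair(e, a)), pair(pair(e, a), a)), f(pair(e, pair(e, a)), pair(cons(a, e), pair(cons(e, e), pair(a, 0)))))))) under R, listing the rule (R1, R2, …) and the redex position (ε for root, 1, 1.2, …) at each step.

pair(pair(0, e), cons(0, cons(a, cons(0, 0))))

1. pair(pair(0, e), cons(f(pair(e, pair(e, a)), pair(e, cons(pair(a, a), cons(0, a)))), cons(a, cons(f(pair(e, pair(e, a)), pair(pair(e, a), a)), f(pair(e, pair(e, a)), pair(cons(a, e), pair(cons(e, e), pair(a, 0))))))))  →  pair(pair(0, e), cons(0, cons(a, cons(f(pair(e, pair(e, a)), pair(pair(e, a), a)), f(pair(e, pair(e, a)), pair(cons(a, e), pair(cons(e, e), pair(a, 0))))))))   [R3 at 2.1]
2. pair(pair(0, e), cons(0, cons(a, cons(f(pair(e, pair(e, a)), pair(pair(e, a), a)), f(pair(e, pair(e, a)), pair(cons(a, e), pair(cons(e, e), pair(a, 0))))))))  →  pair(pair(0, e), cons(0, cons(a, cons(0, f(pair(e, pair(e, a)), pair(cons(a, e), pair(cons(e, e), pair(a, 0))))))))   [R3 at 2.2.2.1]
3. pair(pair(0, e), cons(0, cons(a, cons(0, f(pair(e, pair(e, a)), pair(cons(a, e), pair(cons(e, e), pair(a, 0))))))))  →  pair(pair(0, e), cons(0, cons(a, cons(0, 0))))   [R3 at 2.2.2.2]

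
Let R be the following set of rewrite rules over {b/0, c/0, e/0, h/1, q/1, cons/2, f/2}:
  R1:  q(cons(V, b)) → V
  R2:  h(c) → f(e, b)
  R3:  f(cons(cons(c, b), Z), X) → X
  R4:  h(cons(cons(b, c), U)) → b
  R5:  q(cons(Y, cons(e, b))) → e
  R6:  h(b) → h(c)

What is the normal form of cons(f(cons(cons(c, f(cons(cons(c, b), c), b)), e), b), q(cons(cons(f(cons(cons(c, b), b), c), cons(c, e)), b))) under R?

1. cons(f(cons(cons(c, f(cons(cons(c, b), c), b)), e), b), q(cons(cons(f(cons(cons(c, b), b), c), cons(c, e)), b)))  →  cons(f(cons(cons(c, b), e), b), q(cons(cons(f(cons(cons(c, b), b), c), cons(c, e)), b)))   [R3 at 1.1.1.2]
2. cons(f(cons(cons(c, b), e), b), q(cons(cons(f(cons(cons(c, b), b), c), cons(c, e)), b)))  →  cons(b, q(cons(cons(f(cons(cons(c, b), b), c), cons(c, e)), b)))   [R3 at 1]
3. cons(b, q(cons(cons(f(cons(cons(c, b), b), c), cons(c, e)), b)))  →  cons(b, cons(f(cons(cons(c, b), b), c), cons(c, e)))   [R1 at 2]
4. cons(b, cons(f(cons(cons(c, b), b), c), cons(c, e)))  →  cons(b, cons(c, cons(c, e)))   [R3 at 2.1]

cons(b, cons(c, cons(c, e)))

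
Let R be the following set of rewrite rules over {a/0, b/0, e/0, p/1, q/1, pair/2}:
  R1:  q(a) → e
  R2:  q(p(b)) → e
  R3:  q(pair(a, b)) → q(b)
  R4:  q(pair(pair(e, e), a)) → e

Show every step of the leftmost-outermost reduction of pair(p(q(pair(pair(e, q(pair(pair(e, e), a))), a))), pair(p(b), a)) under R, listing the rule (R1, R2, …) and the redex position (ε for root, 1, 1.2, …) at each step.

1. pair(p(q(pair(pair(e, q(pair(pair(e, e), a))), a))), pair(p(b), a))  →  pair(p(q(pair(pair(e, e), a))), pair(p(b), a))   [R4 at 1.1.1.1.2]
2. pair(p(q(pair(pair(e, e), a))), pair(p(b), a))  →  pair(p(e), pair(p(b), a))   [R4 at 1.1]

pair(p(e), pair(p(b), a))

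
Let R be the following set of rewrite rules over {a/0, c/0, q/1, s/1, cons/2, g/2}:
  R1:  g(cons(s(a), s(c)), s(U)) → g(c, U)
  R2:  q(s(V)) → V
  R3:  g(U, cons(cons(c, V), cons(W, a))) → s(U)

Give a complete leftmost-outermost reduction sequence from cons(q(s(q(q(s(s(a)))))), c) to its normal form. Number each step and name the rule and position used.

1. cons(q(s(q(q(s(s(a)))))), c)  →  cons(q(q(s(s(a)))), c)   [R2 at 1]
2. cons(q(q(s(s(a)))), c)  →  cons(q(s(a)), c)   [R2 at 1.1]
3. cons(q(s(a)), c)  →  cons(a, c)   [R2 at 1]

cons(a, c)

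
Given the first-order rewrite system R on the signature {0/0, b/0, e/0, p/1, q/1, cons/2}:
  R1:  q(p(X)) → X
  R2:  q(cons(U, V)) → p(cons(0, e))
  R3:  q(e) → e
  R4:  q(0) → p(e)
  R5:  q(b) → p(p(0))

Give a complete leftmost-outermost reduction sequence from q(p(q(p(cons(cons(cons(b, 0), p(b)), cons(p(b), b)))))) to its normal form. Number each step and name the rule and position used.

1. q(p(q(p(cons(cons(cons(b, 0), p(b)), cons(p(b), b))))))  →  q(p(cons(cons(cons(b, 0), p(b)), cons(p(b), b))))   [R1 at ε]
2. q(p(cons(cons(cons(b, 0), p(b)), cons(p(b), b))))  →  cons(cons(cons(b, 0), p(b)), cons(p(b), b))   [R1 at ε]

cons(cons(cons(b, 0), p(b)), cons(p(b), b))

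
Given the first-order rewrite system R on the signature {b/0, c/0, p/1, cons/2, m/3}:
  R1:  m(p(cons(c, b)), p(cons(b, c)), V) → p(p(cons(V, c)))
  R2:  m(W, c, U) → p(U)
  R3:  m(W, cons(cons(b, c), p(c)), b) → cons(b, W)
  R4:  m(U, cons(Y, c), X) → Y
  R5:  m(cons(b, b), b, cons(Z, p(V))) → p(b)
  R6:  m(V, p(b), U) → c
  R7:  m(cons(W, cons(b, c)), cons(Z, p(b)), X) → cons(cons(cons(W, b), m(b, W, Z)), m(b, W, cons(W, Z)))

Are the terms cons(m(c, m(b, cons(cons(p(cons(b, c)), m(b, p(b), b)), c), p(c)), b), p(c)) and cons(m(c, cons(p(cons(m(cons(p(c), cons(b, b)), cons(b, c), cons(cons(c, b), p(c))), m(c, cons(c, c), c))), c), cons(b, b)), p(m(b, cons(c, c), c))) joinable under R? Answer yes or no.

yes — NF(t₁) = cons(p(cons(b, c)), p(c)), NF(t₂) = cons(p(cons(b, c)), p(c))

Reduce t₁ = cons(m(c, m(b, cons(cons(p(cons(b, c)), m(b, p(b), b)), c), p(c)), b), p(c)):
1. cons(m(c, m(b, cons(cons(p(cons(b, c)), m(b, p(b), b)), c), p(c)), b), p(c))  →  cons(m(c, cons(p(cons(b, c)), m(b, p(b), b)), b), p(c))   [R4 at 1.2]
2. cons(m(c, cons(p(cons(b, c)), m(b, p(b), b)), b), p(c))  →  cons(m(c, cons(p(cons(b, c)), c), b), p(c))   [R6 at 1.2.2]
3. cons(m(c, cons(p(cons(b, c)), c), b), p(c))  →  cons(p(cons(b, c)), p(c))   [R4 at 1]

Reduce t₂ = cons(m(c, cons(p(cons(m(cons(p(c), cons(b, b)), cons(b, c), cons(cons(c, b), p(c))), m(c, cons(c, c), c))), c), cons(b, b)), p(m(b, cons(c, c), c))):
1. cons(m(c, cons(p(cons(m(cons(p(c), cons(b, b)), cons(b, c), cons(cons(c, b), p(c))), m(c, cons(c, c), c))), c), cons(b, b)), p(m(b, cons(c, c), c)))  →  cons(p(cons(m(cons(p(c), cons(b, b)), cons(b, c), cons(cons(c, b), p(c))), m(c, cons(c, c), c))), p(m(b, cons(c, c), c)))   [R4 at 1]
2. cons(p(cons(m(cons(p(c), cons(b, b)), cons(b, c), cons(cons(c, b), p(c))), m(c, cons(c, c), c))), p(m(b, cons(c, c), c)))  →  cons(p(cons(b, m(c, cons(c, c), c))), p(m(b, cons(c, c), c)))   [R4 at 1.1.1]
3. cons(p(cons(b, m(c, cons(c, c), c))), p(m(b, cons(c, c), c)))  →  cons(p(cons(b, c)), p(m(b, cons(c, c), c)))   [R4 at 1.1.2]
4. cons(p(cons(b, c)), p(m(b, cons(c, c), c)))  →  cons(p(cons(b, c)), p(c))   [R4 at 2.1]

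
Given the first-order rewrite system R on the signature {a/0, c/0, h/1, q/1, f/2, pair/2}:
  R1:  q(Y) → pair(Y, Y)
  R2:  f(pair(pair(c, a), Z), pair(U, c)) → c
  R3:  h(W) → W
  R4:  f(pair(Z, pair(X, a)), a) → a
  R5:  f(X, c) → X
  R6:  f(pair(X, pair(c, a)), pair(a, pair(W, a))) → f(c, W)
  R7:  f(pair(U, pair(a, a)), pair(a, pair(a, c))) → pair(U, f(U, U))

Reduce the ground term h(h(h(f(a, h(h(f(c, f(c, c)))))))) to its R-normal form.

a

1. h(h(h(f(a, h(h(f(c, f(c, c))))))))  →  h(h(f(a, h(h(f(c, f(c, c)))))))   [R3 at ε]
2. h(h(f(a, h(h(f(c, f(c, c)))))))  →  h(f(a, h(h(f(c, f(c, c))))))   [R3 at ε]
3. h(f(a, h(h(f(c, f(c, c))))))  →  f(a, h(h(f(c, f(c, c)))))   [R3 at ε]
4. f(a, h(h(f(c, f(c, c)))))  →  f(a, h(f(c, f(c, c))))   [R3 at 2]
5. f(a, h(f(c, f(c, c))))  →  f(a, f(c, f(c, c)))   [R3 at 2]
6. f(a, f(c, f(c, c)))  →  f(a, f(c, c))   [R5 at 2.2]
7. f(a, f(c, c))  →  f(a, c)   [R5 at 2]
8. f(a, c)  →  a   [R5 at ε]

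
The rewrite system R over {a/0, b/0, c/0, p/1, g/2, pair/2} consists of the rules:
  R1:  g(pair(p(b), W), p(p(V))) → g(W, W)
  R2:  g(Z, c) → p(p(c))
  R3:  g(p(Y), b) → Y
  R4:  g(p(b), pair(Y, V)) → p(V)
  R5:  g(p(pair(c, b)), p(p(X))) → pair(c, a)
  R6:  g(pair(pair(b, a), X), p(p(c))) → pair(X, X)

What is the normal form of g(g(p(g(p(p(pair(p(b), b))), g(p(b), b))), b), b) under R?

1. g(g(p(g(p(p(pair(p(b), b))), g(p(b), b))), b), b)  →  g(g(p(p(pair(p(b), b))), g(p(b), b)), b)   [R3 at 1]
2. g(g(p(p(pair(p(b), b))), g(p(b), b)), b)  →  g(g(p(p(pair(p(b), b))), b), b)   [R3 at 1.2]
3. g(g(p(p(pair(p(b), b))), b), b)  →  g(p(pair(p(b), b)), b)   [R3 at 1]
4. g(p(pair(p(b), b)), b)  →  pair(p(b), b)   [R3 at ε]

pair(p(b), b)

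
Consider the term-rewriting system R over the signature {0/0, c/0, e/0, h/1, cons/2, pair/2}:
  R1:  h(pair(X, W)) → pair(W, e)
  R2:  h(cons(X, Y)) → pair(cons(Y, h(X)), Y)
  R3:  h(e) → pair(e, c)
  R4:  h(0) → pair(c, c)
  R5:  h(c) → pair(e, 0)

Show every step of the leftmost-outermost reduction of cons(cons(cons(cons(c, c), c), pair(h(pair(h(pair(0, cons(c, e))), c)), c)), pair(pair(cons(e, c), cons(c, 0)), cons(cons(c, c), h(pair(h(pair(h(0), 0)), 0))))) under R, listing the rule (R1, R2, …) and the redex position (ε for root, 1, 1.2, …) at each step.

1. cons(cons(cons(cons(c, c), c), pair(h(pair(h(pair(0, cons(c, e))), c)), c)), pair(pair(cons(e, c), cons(c, 0)), cons(cons(c, c), h(pair(h(pair(h(0), 0)), 0)))))  →  cons(cons(cons(cons(c, c), c), pair(pair(c, e), c)), pair(pair(cons(e, c), cons(c, 0)), cons(cons(c, c), h(pair(h(pair(h(0), 0)), 0)))))   [R1 at 1.2.1]
2. cons(cons(cons(cons(c, c), c), pair(pair(c, e), c)), pair(pair(cons(e, c), cons(c, 0)), cons(cons(c, c), h(pair(h(pair(h(0), 0)), 0)))))  →  cons(cons(cons(cons(c, c), c), pair(pair(c, e), c)), pair(pair(cons(e, c), cons(c, 0)), cons(cons(c, c), pair(0, e))))   [R1 at 2.2.2]

cons(cons(cons(cons(c, c), c), pair(pair(c, e), c)), pair(pair(cons(e, c), cons(c, 0)), cons(cons(c, c), pair(0, e))))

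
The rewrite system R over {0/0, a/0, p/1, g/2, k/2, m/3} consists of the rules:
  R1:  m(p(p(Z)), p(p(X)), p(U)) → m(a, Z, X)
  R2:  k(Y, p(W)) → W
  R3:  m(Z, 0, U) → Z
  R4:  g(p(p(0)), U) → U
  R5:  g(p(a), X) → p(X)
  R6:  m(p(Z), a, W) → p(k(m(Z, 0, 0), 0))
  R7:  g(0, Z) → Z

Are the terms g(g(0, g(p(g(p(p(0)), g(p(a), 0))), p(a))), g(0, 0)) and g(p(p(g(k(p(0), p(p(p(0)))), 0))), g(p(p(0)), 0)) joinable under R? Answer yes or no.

Reduce t₁ = g(g(0, g(p(g(p(p(0)), g(p(a), 0))), p(a))), g(0, 0)):
1. g(g(0, g(p(g(p(p(0)), g(p(a), 0))), p(a))), g(0, 0))  →  g(g(p(g(p(p(0)), g(p(a), 0))), p(a)), g(0, 0))   [R7 at 1]
2. g(g(p(g(p(p(0)), g(p(a), 0))), p(a)), g(0, 0))  →  g(g(p(g(p(a), 0)), p(a)), g(0, 0))   [R4 at 1.1.1]
3. g(g(p(g(p(a), 0)), p(a)), g(0, 0))  →  g(g(p(p(0)), p(a)), g(0, 0))   [R5 at 1.1.1]
4. g(g(p(p(0)), p(a)), g(0, 0))  →  g(p(a), g(0, 0))   [R4 at 1]
5. g(p(a), g(0, 0))  →  p(g(0, 0))   [R5 at ε]
6. p(g(0, 0))  →  p(0)   [R7 at 1]

Reduce t₂ = g(p(p(g(k(p(0), p(p(p(0)))), 0))), g(p(p(0)), 0)):
1. g(p(p(g(k(p(0), p(p(p(0)))), 0))), g(p(p(0)), 0))  →  g(p(p(g(p(p(0)), 0))), g(p(p(0)), 0))   [R2 at 1.1.1.1]
2. g(p(p(g(p(p(0)), 0))), g(p(p(0)), 0))  →  g(p(p(0)), g(p(p(0)), 0))   [R4 at 1.1.1]
3. g(p(p(0)), g(p(p(0)), 0))  →  g(p(p(0)), 0)   [R4 at ε]
4. g(p(p(0)), 0)  →  0   [R4 at ε]

no — NF(t₁) = p(0), NF(t₂) = 0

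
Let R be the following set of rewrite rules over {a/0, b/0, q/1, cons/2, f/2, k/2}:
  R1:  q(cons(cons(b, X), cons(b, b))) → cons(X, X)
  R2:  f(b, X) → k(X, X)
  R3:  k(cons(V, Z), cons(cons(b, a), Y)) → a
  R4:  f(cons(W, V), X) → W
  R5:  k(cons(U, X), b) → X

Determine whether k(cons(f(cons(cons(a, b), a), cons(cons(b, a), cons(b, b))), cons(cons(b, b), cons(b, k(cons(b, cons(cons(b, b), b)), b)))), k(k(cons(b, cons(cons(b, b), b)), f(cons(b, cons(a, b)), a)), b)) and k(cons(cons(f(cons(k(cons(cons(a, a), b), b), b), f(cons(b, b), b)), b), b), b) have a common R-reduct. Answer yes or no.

Reduce t₁ = k(cons(f(cons(cons(a, b), a), cons(cons(b, a), cons(b, b))), cons(cons(b, b), cons(b, k(cons(b, cons(cons(b, b), b)), b)))), k(k(cons(b, cons(cons(b, b), b)), f(cons(b, cons(a, b)), a)), b)):
1. k(cons(f(cons(cons(a, b), a), cons(cons(b, a), cons(b, b))), cons(cons(b, b), cons(b, k(cons(b, cons(cons(b, b), b)), b)))), k(k(cons(b, cons(cons(b, b), b)), f(cons(b, cons(a, b)), a)), b))  →  k(cons(cons(a, b), cons(cons(b, b), cons(b, k(cons(b, cons(cons(b, b), b)), b)))), k(k(cons(b, cons(cons(b, b), b)), f(cons(b, cons(a, b)), a)), b))   [R4 at 1.1]
2. k(cons(cons(a, b), cons(cons(b, b), cons(b, k(cons(b, cons(cons(b, b), b)), b)))), k(k(cons(b, cons(cons(b, b), b)), f(cons(b, cons(a, b)), a)), b))  →  k(cons(cons(a, b), cons(cons(b, b), cons(b, cons(cons(b, b), b)))), k(k(cons(b, cons(cons(b, b), b)), f(cons(b, cons(a, b)), a)), b))   [R5 at 1.2.2.2]
3. k(cons(cons(a, b), cons(cons(b, b), cons(b, cons(cons(b, b), b)))), k(k(cons(b, cons(cons(b, b), b)), f(cons(b, cons(a, b)), a)), b))  →  k(cons(cons(a, b), cons(cons(b, b), cons(b, cons(cons(b, b), b)))), k(k(cons(b, cons(cons(b, b), b)), b), b))   [R4 at 2.1.2]
4. k(cons(cons(a, b), cons(cons(b, b), cons(b, cons(cons(b, b), b)))), k(k(cons(b, cons(cons(b, b), b)), b), b))  →  k(cons(cons(a, b), cons(cons(b, b), cons(b, cons(cons(b, b), b)))), k(cons(cons(b, b), b), b))   [R5 at 2.1]
5. k(cons(cons(a, b), cons(cons(b, b), cons(b, cons(cons(b, b), b)))), k(cons(cons(b, b), b), b))  →  k(cons(cons(a, b), cons(cons(b, b), cons(b, cons(cons(b, b), b)))), b)   [R5 at 2]
6. k(cons(cons(a, b), cons(cons(b, b), cons(b, cons(cons(b, b), b)))), b)  →  cons(cons(b, b), cons(b, cons(cons(b, b), b)))   [R5 at ε]

Reduce t₂ = k(cons(cons(f(cons(k(cons(cons(a, a), b), b), b), f(cons(b, b), b)), b), b), b):
1. k(cons(cons(f(cons(k(cons(cons(a, a), b), b), b), f(cons(b, b), b)), b), b), b)  →  b   [R5 at ε]

no — NF(t₁) = cons(cons(b, b), cons(b, cons(cons(b, b), b))), NF(t₂) = b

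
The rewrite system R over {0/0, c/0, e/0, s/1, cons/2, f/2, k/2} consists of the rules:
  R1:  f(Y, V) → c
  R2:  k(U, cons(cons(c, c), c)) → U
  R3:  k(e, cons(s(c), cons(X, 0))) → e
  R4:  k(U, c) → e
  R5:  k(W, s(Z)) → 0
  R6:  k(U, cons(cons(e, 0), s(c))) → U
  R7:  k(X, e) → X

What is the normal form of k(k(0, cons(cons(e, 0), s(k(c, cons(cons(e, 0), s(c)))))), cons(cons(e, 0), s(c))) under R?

0

1. k(k(0, cons(cons(e, 0), s(k(c, cons(cons(e, 0), s(c)))))), cons(cons(e, 0), s(c)))  →  k(0, cons(cons(e, 0), s(k(c, cons(cons(e, 0), s(c))))))   [R6 at ε]
2. k(0, cons(cons(e, 0), s(k(c, cons(cons(e, 0), s(c))))))  →  k(0, cons(cons(e, 0), s(c)))   [R6 at 2.2.1]
3. k(0, cons(cons(e, 0), s(c)))  →  0   [R6 at ε]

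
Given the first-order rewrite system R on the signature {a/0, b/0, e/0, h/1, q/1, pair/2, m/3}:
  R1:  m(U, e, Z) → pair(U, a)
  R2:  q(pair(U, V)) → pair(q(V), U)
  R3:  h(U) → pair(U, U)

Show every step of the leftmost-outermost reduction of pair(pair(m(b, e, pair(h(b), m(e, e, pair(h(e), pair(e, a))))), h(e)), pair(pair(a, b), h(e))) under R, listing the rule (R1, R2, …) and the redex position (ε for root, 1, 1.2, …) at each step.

pair(pair(pair(b, a), pair(e, e)), pair(pair(a, b), pair(e, e)))

1. pair(pair(m(b, e, pair(h(b), m(e, e, pair(h(e), pair(e, a))))), h(e)), pair(pair(a, b), h(e)))  →  pair(pair(pair(b, a), h(e)), pair(pair(a, b), h(e)))   [R1 at 1.1]
2. pair(pair(pair(b, a), h(e)), pair(pair(a, b), h(e)))  →  pair(pair(pair(b, a), pair(e, e)), pair(pair(a, b), h(e)))   [R3 at 1.2]
3. pair(pair(pair(b, a), pair(e, e)), pair(pair(a, b), h(e)))  →  pair(pair(pair(b, a), pair(e, e)), pair(pair(a, b), pair(e, e)))   [R3 at 2.2]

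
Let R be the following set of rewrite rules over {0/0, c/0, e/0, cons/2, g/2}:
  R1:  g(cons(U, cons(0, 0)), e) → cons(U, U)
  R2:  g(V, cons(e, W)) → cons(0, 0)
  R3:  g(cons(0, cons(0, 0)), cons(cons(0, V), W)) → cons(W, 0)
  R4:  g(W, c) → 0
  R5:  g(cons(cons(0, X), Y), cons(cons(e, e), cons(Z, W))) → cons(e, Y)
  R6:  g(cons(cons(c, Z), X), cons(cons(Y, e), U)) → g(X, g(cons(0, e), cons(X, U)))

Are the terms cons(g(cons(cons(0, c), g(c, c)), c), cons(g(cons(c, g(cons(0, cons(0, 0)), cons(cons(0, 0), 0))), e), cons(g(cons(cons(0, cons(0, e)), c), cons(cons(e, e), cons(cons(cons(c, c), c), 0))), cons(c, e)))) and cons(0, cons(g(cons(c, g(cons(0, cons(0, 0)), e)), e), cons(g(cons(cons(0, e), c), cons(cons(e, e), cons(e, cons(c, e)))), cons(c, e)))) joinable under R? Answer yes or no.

Reduce t₁ = cons(g(cons(cons(0, c), g(c, c)), c), cons(g(cons(c, g(cons(0, cons(0, 0)), cons(cons(0, 0), 0))), e), cons(g(cons(cons(0, cons(0, e)), c), cons(cons(e, e), cons(cons(cons(c, c), c), 0))), cons(c, e)))):
1. cons(g(cons(cons(0, c), g(c, c)), c), cons(g(cons(c, g(cons(0, cons(0, 0)), cons(cons(0, 0), 0))), e), cons(g(cons(cons(0, cons(0, e)), c), cons(cons(e, e), cons(cons(cons(c, c), c), 0))), cons(c, e))))  →  cons(0, cons(g(cons(c, g(cons(0, cons(0, 0)), cons(cons(0, 0), 0))), e), cons(g(cons(cons(0, cons(0, e)), c), cons(cons(e, e), cons(cons(cons(c, c), c), 0))), cons(c, e))))   [R4 at 1]
2. cons(0, cons(g(cons(c, g(cons(0, cons(0, 0)), cons(cons(0, 0), 0))), e), cons(g(cons(cons(0, cons(0, e)), c), cons(cons(e, e), cons(cons(cons(c, c), c), 0))), cons(c, e))))  →  cons(0, cons(g(cons(c, cons(0, 0)), e), cons(g(cons(cons(0, cons(0, e)), c), cons(cons(e, e), cons(cons(cons(c, c), c), 0))), cons(c, e))))   [R3 at 2.1.1.2]
3. cons(0, cons(g(cons(c, cons(0, 0)), e), cons(g(cons(cons(0, cons(0, e)), c), cons(cons(e, e), cons(cons(cons(c, c), c), 0))), cons(c, e))))  →  cons(0, cons(cons(c, c), cons(g(cons(cons(0, cons(0, e)), c), cons(cons(e, e), cons(cons(cons(c, c), c), 0))), cons(c, e))))   [R1 at 2.1]
4. cons(0, cons(cons(c, c), cons(g(cons(cons(0, cons(0, e)), c), cons(cons(e, e), cons(cons(cons(c, c), c), 0))), cons(c, e))))  →  cons(0, cons(cons(c, c), cons(cons(e, c), cons(c, e))))   [R5 at 2.2.1]

Reduce t₂ = cons(0, cons(g(cons(c, g(cons(0, cons(0, 0)), e)), e), cons(g(cons(cons(0, e), c), cons(cons(e, e), cons(e, cons(c, e)))), cons(c, e)))):
1. cons(0, cons(g(cons(c, g(cons(0, cons(0, 0)), e)), e), cons(g(cons(cons(0, e), c), cons(cons(e, e), cons(e, cons(c, e)))), cons(c, e))))  →  cons(0, cons(g(cons(c, cons(0, 0)), e), cons(g(cons(cons(0, e), c), cons(cons(e, e), cons(e, cons(c, e)))), cons(c, e))))   [R1 at 2.1.1.2]
2. cons(0, cons(g(cons(c, cons(0, 0)), e), cons(g(cons(cons(0, e), c), cons(cons(e, e), cons(e, cons(c, e)))), cons(c, e))))  →  cons(0, cons(cons(c, c), cons(g(cons(cons(0, e), c), cons(cons(e, e), cons(e, cons(c, e)))), cons(c, e))))   [R1 at 2.1]
3. cons(0, cons(cons(c, c), cons(g(cons(cons(0, e), c), cons(cons(e, e), cons(e, cons(c, e)))), cons(c, e))))  →  cons(0, cons(cons(c, c), cons(cons(e, c), cons(c, e))))   [R5 at 2.2.1]

yes — NF(t₁) = cons(0, cons(cons(c, c), cons(cons(e, c), cons(c, e)))), NF(t₂) = cons(0, cons(cons(c, c), cons(cons(e, c), cons(c, e))))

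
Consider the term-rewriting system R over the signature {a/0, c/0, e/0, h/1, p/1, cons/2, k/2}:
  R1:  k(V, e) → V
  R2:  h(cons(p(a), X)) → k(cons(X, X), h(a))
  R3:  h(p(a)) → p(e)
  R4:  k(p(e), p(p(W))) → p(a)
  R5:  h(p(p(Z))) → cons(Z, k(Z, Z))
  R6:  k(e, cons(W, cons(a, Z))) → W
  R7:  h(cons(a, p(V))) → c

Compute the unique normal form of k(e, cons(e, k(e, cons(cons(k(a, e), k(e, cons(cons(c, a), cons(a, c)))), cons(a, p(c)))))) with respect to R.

e

1. k(e, cons(e, k(e, cons(cons(k(a, e), k(e, cons(cons(c, a), cons(a, c)))), cons(a, p(c))))))  →  k(e, cons(e, cons(k(a, e), k(e, cons(cons(c, a), cons(a, c))))))   [R6 at 2.2]
2. k(e, cons(e, cons(k(a, e), k(e, cons(cons(c, a), cons(a, c))))))  →  k(e, cons(e, cons(a, k(e, cons(cons(c, a), cons(a, c))))))   [R1 at 2.2.1]
3. k(e, cons(e, cons(a, k(e, cons(cons(c, a), cons(a, c))))))  →  e   [R6 at ε]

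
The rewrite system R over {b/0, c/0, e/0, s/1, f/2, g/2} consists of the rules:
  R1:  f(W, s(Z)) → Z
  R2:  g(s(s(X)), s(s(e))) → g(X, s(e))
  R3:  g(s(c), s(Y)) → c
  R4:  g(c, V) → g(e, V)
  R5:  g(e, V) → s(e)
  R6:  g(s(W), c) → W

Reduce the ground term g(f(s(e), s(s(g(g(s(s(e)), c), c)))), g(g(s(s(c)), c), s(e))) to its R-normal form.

e

1. g(f(s(e), s(s(g(g(s(s(e)), c), c)))), g(g(s(s(c)), c), s(e)))  →  g(s(g(g(s(s(e)), c), c)), g(g(s(s(c)), c), s(e)))   [R1 at 1]
2. g(s(g(g(s(s(e)), c), c)), g(g(s(s(c)), c), s(e)))  →  g(s(g(s(e), c)), g(g(s(s(c)), c), s(e)))   [R6 at 1.1.1]
3. g(s(g(s(e), c)), g(g(s(s(c)), c), s(e)))  →  g(s(e), g(g(s(s(c)), c), s(e)))   [R6 at 1.1]
4. g(s(e), g(g(s(s(c)), c), s(e)))  →  g(s(e), g(s(c), s(e)))   [R6 at 2.1]
5. g(s(e), g(s(c), s(e)))  →  g(s(e), c)   [R3 at 2]
6. g(s(e), c)  →  e   [R6 at ε]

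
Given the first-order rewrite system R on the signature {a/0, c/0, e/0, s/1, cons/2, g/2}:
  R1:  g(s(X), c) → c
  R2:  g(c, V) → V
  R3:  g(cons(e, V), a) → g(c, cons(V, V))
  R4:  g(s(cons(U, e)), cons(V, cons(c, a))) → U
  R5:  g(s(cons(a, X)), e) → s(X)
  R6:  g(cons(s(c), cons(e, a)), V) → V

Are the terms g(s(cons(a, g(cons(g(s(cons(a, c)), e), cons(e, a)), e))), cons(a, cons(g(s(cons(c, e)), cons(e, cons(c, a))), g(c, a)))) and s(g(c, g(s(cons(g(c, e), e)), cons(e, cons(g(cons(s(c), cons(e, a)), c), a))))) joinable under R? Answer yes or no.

Reduce t₁ = g(s(cons(a, g(cons(g(s(cons(a, c)), e), cons(e, a)), e))), cons(a, cons(g(s(cons(c, e)), cons(e, cons(c, a))), g(c, a)))):
1. g(s(cons(a, g(cons(g(s(cons(a, c)), e), cons(e, a)), e))), cons(a, cons(g(s(cons(c, e)), cons(e, cons(c, a))), g(c, a))))  →  g(s(cons(a, g(cons(s(c), cons(e, a)), e))), cons(a, cons(g(s(cons(c, e)), cons(e, cons(c, a))), g(c, a))))   [R5 at 1.1.2.1.1]
2. g(s(cons(a, g(cons(s(c), cons(e, a)), e))), cons(a, cons(g(s(cons(c, e)), cons(e, cons(c, a))), g(c, a))))  →  g(s(cons(a, e)), cons(a, cons(g(s(cons(c, e)), cons(e, cons(c, a))), g(c, a))))   [R6 at 1.1.2]
3. g(s(cons(a, e)), cons(a, cons(g(s(cons(c, e)), cons(e, cons(c, a))), g(c, a))))  →  g(s(cons(a, e)), cons(a, cons(c, g(c, a))))   [R4 at 2.2.1]
4. g(s(cons(a, e)), cons(a, cons(c, g(c, a))))  →  g(s(cons(a, e)), cons(a, cons(c, a)))   [R2 at 2.2.2]
5. g(s(cons(a, e)), cons(a, cons(c, a)))  →  a   [R4 at ε]

Reduce t₂ = s(g(c, g(s(cons(g(c, e), e)), cons(e, cons(g(cons(s(c), cons(e, a)), c), a))))):
1. s(g(c, g(s(cons(g(c, e), e)), cons(e, cons(g(cons(s(c), cons(e, a)), c), a)))))  →  s(g(s(cons(g(c, e), e)), cons(e, cons(g(cons(s(c), cons(e, a)), c), a))))   [R2 at 1]
2. s(g(s(cons(g(c, e), e)), cons(e, cons(g(cons(s(c), cons(e, a)), c), a))))  →  s(g(s(cons(e, e)), cons(e, cons(g(cons(s(c), cons(e, a)), c), a))))   [R2 at 1.1.1.1]
3. s(g(s(cons(e, e)), cons(e, cons(g(cons(s(c), cons(e, a)), c), a))))  →  s(g(s(cons(e, e)), cons(e, cons(c, a))))   [R6 at 1.2.2.1]
4. s(g(s(cons(e, e)), cons(e, cons(c, a))))  →  s(e)   [R4 at 1]

no — NF(t₁) = a, NF(t₂) = s(e)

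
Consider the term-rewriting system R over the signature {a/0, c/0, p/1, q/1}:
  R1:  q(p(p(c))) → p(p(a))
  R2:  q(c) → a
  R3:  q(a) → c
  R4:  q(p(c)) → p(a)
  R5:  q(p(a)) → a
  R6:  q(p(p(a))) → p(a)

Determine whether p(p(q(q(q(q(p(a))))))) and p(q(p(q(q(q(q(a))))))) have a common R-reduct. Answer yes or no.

no — NF(t₁) = p(p(c)), NF(t₂) = p(a)

Reduce t₁ = p(p(q(q(q(q(p(a))))))):
1. p(p(q(q(q(q(p(a)))))))  →  p(p(q(q(q(a)))))   [R5 at 1.1.1.1.1]
2. p(p(q(q(q(a)))))  →  p(p(q(q(c))))   [R3 at 1.1.1.1]
3. p(p(q(q(c))))  →  p(p(q(a)))   [R2 at 1.1.1]
4. p(p(q(a)))  →  p(p(c))   [R3 at 1.1]

Reduce t₂ = p(q(p(q(q(q(q(a))))))):
1. p(q(p(q(q(q(q(a)))))))  →  p(q(p(q(q(q(c))))))   [R3 at 1.1.1.1.1.1]
2. p(q(p(q(q(q(c))))))  →  p(q(p(q(q(a)))))   [R2 at 1.1.1.1.1]
3. p(q(p(q(q(a)))))  →  p(q(p(q(c))))   [R3 at 1.1.1.1]
4. p(q(p(q(c))))  →  p(q(p(a)))   [R2 at 1.1.1]
5. p(q(p(a)))  →  p(a)   [R5 at 1]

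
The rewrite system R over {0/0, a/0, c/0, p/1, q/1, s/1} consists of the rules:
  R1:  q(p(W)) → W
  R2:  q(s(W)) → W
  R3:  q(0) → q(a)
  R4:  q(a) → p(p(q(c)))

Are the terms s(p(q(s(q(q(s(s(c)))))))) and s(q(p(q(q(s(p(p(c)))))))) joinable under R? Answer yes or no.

Reduce t₁ = s(p(q(s(q(q(s(s(c)))))))):
1. s(p(q(s(q(q(s(s(c))))))))  →  s(p(q(q(s(s(c))))))   [R2 at 1.1]
2. s(p(q(q(s(s(c))))))  →  s(p(q(s(c))))   [R2 at 1.1.1]
3. s(p(q(s(c))))  →  s(p(c))   [R2 at 1.1]

Reduce t₂ = s(q(p(q(q(s(p(p(c)))))))):
1. s(q(p(q(q(s(p(p(c))))))))  →  s(q(q(s(p(p(c))))))   [R1 at 1]
2. s(q(q(s(p(p(c))))))  →  s(q(p(p(c))))   [R2 at 1.1]
3. s(q(p(p(c))))  →  s(p(c))   [R1 at 1]

yes — NF(t₁) = s(p(c)), NF(t₂) = s(p(c))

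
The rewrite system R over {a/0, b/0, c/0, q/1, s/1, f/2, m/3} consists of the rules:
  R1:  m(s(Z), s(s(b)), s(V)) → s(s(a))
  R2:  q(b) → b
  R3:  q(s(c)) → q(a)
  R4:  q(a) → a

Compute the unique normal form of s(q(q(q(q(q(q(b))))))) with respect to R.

1. s(q(q(q(q(q(q(b)))))))  →  s(q(q(q(q(q(b))))))   [R2 at 1.1.1.1.1.1]
2. s(q(q(q(q(q(b))))))  →  s(q(q(q(q(b)))))   [R2 at 1.1.1.1.1]
3. s(q(q(q(q(b)))))  →  s(q(q(q(b))))   [R2 at 1.1.1.1]
4. s(q(q(q(b))))  →  s(q(q(b)))   [R2 at 1.1.1]
5. s(q(q(b)))  →  s(q(b))   [R2 at 1.1]
6. s(q(b))  →  s(b)   [R2 at 1]

s(b)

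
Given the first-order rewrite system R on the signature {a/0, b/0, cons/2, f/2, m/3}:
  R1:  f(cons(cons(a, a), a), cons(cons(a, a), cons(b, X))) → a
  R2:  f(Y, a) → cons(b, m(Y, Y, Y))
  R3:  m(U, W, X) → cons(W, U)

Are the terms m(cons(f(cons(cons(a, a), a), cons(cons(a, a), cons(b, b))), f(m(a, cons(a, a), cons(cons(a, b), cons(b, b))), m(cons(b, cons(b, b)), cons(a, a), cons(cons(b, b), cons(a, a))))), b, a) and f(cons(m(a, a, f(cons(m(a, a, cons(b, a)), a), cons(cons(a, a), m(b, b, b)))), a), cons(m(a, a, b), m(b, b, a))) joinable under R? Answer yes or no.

Reduce t₁ = m(cons(f(cons(cons(a, a), a), cons(cons(a, a), cons(b, b))), f(m(a, cons(a, a), cons(cons(a, b), cons(b, b))), m(cons(b, cons(b, b)), cons(a, a), cons(cons(b, b), cons(a, a))))), b, a):
1. m(cons(f(cons(cons(a, a), a), cons(cons(a, a), cons(b, b))), f(m(a, cons(a, a), cons(cons(a, b), cons(b, b))), m(cons(b, cons(b, b)), cons(a, a), cons(cons(b, b), cons(a, a))))), b, a)  →  cons(b, cons(f(cons(cons(a, a), a), cons(cons(a, a), cons(b, b))), f(m(a, cons(a, a), cons(cons(a, b), cons(b, b))), m(cons(b, cons(b, b)), cons(a, a), cons(cons(b, b), cons(a, a))))))   [R3 at ε]
2. cons(b, cons(f(cons(cons(a, a), a), cons(cons(a, a), cons(b, b))), f(m(a, cons(a, a), cons(cons(a, b), cons(b, b))), m(cons(b, cons(b, b)), cons(a, a), cons(cons(b, b), cons(a, a))))))  →  cons(b, cons(a, f(m(a, cons(a, a), cons(cons(a, b), cons(b, b))), m(cons(b, cons(b, b)), cons(a, a), cons(cons(b, b), cons(a, a))))))   [R1 at 2.1]
3. cons(b, cons(a, f(m(a, cons(a, a), cons(cons(a, b), cons(b, b))), m(cons(b, cons(b, b)), cons(a, a), cons(cons(b, b), cons(a, a))))))  →  cons(b, cons(a, f(cons(cons(a, a), a), m(cons(b, cons(b, b)), cons(a, a), cons(cons(b, b), cons(a, a))))))   [R3 at 2.2.1]
4. cons(b, cons(a, f(cons(cons(a, a), a), m(cons(b, cons(b, b)), cons(a, a), cons(cons(b, b), cons(a, a))))))  →  cons(b, cons(a, f(cons(cons(a, a), a), cons(cons(a, a), cons(b, cons(b, b))))))   [R3 at 2.2.2]
5. cons(b, cons(a, f(cons(cons(a, a), a), cons(cons(a, a), cons(b, cons(b, b))))))  →  cons(b, cons(a, a))   [R1 at 2.2]

Reduce t₂ = f(cons(m(a, a, f(cons(m(a, a, cons(b, a)), a), cons(cons(a, a), m(b, b, b)))), a), cons(m(a, a, b), m(b, b, a))):
1. f(cons(m(a, a, f(cons(m(a, a, cons(b, a)), a), cons(cons(a, a), m(b, b, b)))), a), cons(m(a, a, b), m(b, b, a)))  →  f(cons(cons(a, a), a), cons(m(a, a, b), m(b, b, a)))   [R3 at 1.1]
2. f(cons(cons(a, a), a), cons(m(a, a, b), m(b, b, a)))  →  f(cons(cons(a, a), a), cons(cons(a, a), m(b, b, a)))   [R3 at 2.1]
3. f(cons(cons(a, a), a), cons(cons(a, a), m(b, b, a)))  →  f(cons(cons(a, a), a), cons(cons(a, a), cons(b, b)))   [R3 at 2.2]
4. f(cons(cons(a, a), a), cons(cons(a, a), cons(b, b)))  →  a   [R1 at ε]

no — NF(t₁) = cons(b, cons(a, a)), NF(t₂) = a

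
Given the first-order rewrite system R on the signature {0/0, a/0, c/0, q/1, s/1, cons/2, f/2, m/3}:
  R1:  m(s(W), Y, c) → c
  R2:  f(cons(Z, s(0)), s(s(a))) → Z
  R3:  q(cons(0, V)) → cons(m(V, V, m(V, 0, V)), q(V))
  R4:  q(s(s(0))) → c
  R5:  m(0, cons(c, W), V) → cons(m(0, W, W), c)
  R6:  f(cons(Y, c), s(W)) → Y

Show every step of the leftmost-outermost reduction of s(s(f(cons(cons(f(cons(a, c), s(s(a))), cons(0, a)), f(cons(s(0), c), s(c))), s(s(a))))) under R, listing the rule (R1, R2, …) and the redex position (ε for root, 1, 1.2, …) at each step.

s(s(cons(a, cons(0, a))))

1. s(s(f(cons(cons(f(cons(a, c), s(s(a))), cons(0, a)), f(cons(s(0), c), s(c))), s(s(a)))))  →  s(s(f(cons(cons(a, cons(0, a)), f(cons(s(0), c), s(c))), s(s(a)))))   [R6 at 1.1.1.1.1]
2. s(s(f(cons(cons(a, cons(0, a)), f(cons(s(0), c), s(c))), s(s(a)))))  →  s(s(f(cons(cons(a, cons(0, a)), s(0)), s(s(a)))))   [R6 at 1.1.1.2]
3. s(s(f(cons(cons(a, cons(0, a)), s(0)), s(s(a)))))  →  s(s(cons(a, cons(0, a))))   [R2 at 1.1]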